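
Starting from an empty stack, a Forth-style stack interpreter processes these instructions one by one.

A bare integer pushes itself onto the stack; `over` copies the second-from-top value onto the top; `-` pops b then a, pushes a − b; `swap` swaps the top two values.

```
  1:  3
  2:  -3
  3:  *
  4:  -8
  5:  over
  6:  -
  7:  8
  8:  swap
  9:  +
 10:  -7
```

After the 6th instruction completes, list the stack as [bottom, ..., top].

[-9, 1]

3    : [3]
-3   : [3, -3]
*    : [-9]
-8   : [-9, -8]
over : [-9, -8, -9]
-    : [-9, 1]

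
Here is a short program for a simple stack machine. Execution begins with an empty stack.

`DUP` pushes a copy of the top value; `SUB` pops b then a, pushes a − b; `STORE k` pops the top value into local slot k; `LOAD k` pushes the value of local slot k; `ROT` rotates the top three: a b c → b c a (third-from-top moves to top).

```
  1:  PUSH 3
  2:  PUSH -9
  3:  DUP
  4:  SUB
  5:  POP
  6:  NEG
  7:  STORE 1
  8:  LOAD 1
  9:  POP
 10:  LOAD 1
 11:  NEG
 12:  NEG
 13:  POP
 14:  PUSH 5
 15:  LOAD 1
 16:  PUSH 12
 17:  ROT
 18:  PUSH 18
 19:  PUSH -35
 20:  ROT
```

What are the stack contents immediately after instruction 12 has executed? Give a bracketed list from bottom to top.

PUSH 3  -> [3]
PUSH -9 -> [3, -9]
DUP     -> [3, -9, -9]
SUB     -> [3, 0]
POP     -> [3]
NEG     -> [-3]
STORE 1 -> []
LOAD 1  -> [-3]
POP     -> []
LOAD 1  -> [-3]
NEG     -> [3]
NEG     -> [-3]

[-3]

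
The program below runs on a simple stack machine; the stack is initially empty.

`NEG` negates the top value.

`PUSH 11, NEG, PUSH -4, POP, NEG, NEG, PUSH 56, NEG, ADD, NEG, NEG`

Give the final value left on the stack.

PUSH 11 -> [11]
NEG     -> [-11]
PUSH -4 -> [-11, -4]
POP     -> [-11]
NEG     -> [11]
NEG     -> [-11]
PUSH 56 -> [-11, 56]
NEG     -> [-11, -56]
ADD     -> [-67]
NEG     -> [67]
NEG     -> [-67]

-67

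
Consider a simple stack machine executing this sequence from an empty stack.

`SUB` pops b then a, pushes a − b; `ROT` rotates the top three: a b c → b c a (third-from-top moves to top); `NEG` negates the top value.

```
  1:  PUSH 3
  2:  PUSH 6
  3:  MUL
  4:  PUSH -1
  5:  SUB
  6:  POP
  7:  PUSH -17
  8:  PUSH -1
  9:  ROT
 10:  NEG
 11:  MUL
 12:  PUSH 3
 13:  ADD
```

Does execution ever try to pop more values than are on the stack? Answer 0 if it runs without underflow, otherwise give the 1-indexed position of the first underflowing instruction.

PUSH 3    [3]
PUSH 6    [3, 6]
MUL       [18]
PUSH -1   [18, -1]
SUB       [19]
POP       []
PUSH -17  [-17]
PUSH -1   [-17, -1]
ROT  — needs 3 operands, stack has 2 → underflow

9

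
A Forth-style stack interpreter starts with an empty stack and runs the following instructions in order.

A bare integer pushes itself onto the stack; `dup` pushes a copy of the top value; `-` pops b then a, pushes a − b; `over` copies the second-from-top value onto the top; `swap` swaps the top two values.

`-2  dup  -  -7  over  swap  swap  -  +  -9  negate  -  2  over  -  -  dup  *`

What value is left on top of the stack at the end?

1156

-2     : -2
dup    : -2 -2
-      : 0
-7     : 0 -7
over   : 0 -7 0
swap   : 0 0 -7
swap   : 0 -7 0
-      : 0 -7
+      : -7
-9     : -7 -9
negate : -7 9
-      : -16
2      : -16 2
over   : -16 2 -16
-      : -16 18
-      : -34
dup    : -34 -34
*      : 1156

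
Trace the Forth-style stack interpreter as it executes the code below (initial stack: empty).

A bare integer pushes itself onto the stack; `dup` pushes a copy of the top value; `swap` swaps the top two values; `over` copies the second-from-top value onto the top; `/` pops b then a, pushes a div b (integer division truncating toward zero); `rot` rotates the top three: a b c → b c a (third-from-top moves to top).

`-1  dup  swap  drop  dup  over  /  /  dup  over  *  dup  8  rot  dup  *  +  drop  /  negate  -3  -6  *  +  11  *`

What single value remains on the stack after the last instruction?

-1      -1
dup     -1 -1
swap    -1 -1
drop    -1
dup     -1 -1
over    -1 -1 -1
/       -1 1
/       -1
dup     -1 -1
over    -1 -1 -1
*       -1 1
dup     -1 1 1
8       -1 1 1 8
rot     -1 1 8 1
dup     -1 1 8 1 1
*       -1 1 8 1
+       -1 1 9
drop    -1 1
/       -1
negate  1
-3      1 -3
-6      1 -3 -6
*       1 18
+       19
11      19 11
*       209

209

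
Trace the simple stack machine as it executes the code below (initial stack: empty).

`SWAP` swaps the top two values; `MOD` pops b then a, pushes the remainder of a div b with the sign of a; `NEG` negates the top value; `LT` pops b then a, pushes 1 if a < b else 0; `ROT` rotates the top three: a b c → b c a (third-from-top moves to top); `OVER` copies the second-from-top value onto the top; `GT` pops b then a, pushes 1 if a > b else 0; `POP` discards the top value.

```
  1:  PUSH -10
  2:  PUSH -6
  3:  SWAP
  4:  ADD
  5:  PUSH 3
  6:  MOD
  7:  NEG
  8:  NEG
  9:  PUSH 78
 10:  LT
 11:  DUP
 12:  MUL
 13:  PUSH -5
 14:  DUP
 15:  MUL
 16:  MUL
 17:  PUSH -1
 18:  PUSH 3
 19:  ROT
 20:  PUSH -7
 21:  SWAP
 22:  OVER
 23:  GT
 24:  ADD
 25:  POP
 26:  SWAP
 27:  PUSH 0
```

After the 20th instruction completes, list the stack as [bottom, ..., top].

[-1, 3, 25, -7]

PUSH -10 : -10
PUSH -6  : -10 -6
SWAP     : -6 -10
ADD      : -16
PUSH 3   : -16 3
MOD      : -1
NEG      : 1
NEG      : -1
PUSH 78  : -1 78
LT       : 1
DUP      : 1 1
MUL      : 1
PUSH -5  : 1 -5
DUP      : 1 -5 -5
MUL      : 1 25
MUL      : 25
PUSH -1  : 25 -1
PUSH 3   : 25 -1 3
ROT      : -1 3 25
PUSH -7  : -1 3 25 -7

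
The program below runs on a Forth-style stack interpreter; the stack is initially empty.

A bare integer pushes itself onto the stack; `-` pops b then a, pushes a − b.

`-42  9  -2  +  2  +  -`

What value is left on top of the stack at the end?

-42 : -42
9   : -42 9
-2  : -42 9 -2
+   : -42 7
2   : -42 7 2
+   : -42 9
-   : -51

-51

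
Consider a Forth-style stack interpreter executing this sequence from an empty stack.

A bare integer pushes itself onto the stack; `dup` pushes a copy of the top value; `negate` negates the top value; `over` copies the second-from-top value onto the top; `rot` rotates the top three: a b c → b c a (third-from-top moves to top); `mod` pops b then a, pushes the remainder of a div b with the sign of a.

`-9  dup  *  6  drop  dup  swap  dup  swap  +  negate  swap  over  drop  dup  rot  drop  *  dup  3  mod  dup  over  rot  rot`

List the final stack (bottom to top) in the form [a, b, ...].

[6561, 0, 0, 0]

-9     : [-9]
dup    : [-9, -9]
*      : [81]
6      : [81, 6]
drop   : [81]
dup    : [81, 81]
swap   : [81, 81]
dup    : [81, 81, 81]
swap   : [81, 81, 81]
+      : [81, 162]
negate : [81, -162]
swap   : [-162, 81]
over   : [-162, 81, -162]
drop   : [-162, 81]
dup    : [-162, 81, 81]
rot    : [81, 81, -162]
drop   : [81, 81]
*      : [6561]
dup    : [6561, 6561]
3      : [6561, 6561, 3]
mod    : [6561, 0]
dup    : [6561, 0, 0]
over   : [6561, 0, 0, 0]
rot    : [6561, 0, 0, 0]
rot    : [6561, 0, 0, 0]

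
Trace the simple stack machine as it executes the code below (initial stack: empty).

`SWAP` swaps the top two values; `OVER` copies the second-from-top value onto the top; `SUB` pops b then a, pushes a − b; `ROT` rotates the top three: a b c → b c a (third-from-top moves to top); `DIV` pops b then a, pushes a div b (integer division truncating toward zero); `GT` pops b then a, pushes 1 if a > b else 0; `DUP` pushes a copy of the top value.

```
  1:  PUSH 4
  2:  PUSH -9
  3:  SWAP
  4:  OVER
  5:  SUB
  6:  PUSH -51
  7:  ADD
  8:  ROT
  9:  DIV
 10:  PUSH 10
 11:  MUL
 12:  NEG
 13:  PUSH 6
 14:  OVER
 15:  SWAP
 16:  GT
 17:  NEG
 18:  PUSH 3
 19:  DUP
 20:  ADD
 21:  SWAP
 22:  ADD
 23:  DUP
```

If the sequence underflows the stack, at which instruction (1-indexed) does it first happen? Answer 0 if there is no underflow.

8

PUSH 4   → [4]
PUSH -9  → [4, -9]
SWAP     → [-9, 4]
OVER     → [-9, 4, -9]
SUB      → [-9, 13]
PUSH -51 → [-9, 13, -51]
ADD      → [-9, -38]
ROT  — needs 3 operands, stack has 2 → underflow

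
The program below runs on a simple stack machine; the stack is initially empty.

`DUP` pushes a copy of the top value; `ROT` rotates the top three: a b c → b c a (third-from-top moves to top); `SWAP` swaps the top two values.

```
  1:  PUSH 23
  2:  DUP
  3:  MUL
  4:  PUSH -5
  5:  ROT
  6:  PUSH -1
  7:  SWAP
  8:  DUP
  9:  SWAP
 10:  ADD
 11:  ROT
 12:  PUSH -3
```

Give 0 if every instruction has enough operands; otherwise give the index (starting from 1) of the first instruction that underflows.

5

PUSH 23 : 23
DUP     : 23 23
MUL     : 529
PUSH -5 : 529 -5
ROT  — needs 3 operands, stack has 2 → underflow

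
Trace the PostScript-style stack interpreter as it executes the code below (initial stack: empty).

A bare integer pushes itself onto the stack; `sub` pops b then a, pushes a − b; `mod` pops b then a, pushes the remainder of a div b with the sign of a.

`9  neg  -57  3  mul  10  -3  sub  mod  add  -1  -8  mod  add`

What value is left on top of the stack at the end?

9   -> 9
neg -> -9
-57 -> -9 -57
3   -> -9 -57 3
mul -> -9 -171
10  -> -9 -171 10
-3  -> -9 -171 10 -3
sub -> -9 -171 13
mod -> -9 -2
add -> -11
-1  -> -11 -1
-8  -> -11 -1 -8
mod -> -11 -1
add -> -12

-12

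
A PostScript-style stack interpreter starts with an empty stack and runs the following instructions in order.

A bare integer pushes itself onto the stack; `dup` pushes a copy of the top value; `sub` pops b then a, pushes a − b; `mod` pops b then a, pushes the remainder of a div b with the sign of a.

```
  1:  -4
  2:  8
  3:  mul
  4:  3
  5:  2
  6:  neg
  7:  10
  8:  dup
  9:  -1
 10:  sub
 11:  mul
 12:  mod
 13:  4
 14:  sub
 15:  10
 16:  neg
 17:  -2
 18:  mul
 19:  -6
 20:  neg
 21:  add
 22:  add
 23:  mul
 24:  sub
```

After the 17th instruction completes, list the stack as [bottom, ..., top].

[-32, 3, -6, -10, -2]

-4   [-4]
8    [-4, 8]
mul  [-32]
3    [-32, 3]
2    [-32, 3, 2]
neg  [-32, 3, -2]
10   [-32, 3, -2, 10]
dup  [-32, 3, -2, 10, 10]
-1   [-32, 3, -2, 10, 10, -1]
sub  [-32, 3, -2, 10, 11]
mul  [-32, 3, -2, 110]
mod  [-32, 3, -2]
4    [-32, 3, -2, 4]
sub  [-32, 3, -6]
10   [-32, 3, -6, 10]
neg  [-32, 3, -6, -10]
-2   [-32, 3, -6, -10, -2]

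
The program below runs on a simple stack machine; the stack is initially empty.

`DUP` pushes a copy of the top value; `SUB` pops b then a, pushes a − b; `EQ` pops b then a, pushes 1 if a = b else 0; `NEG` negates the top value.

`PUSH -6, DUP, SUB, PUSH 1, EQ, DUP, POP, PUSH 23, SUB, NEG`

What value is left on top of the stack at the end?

PUSH -6 : [-6]
DUP     : [-6, -6]
SUB     : [0]
PUSH 1  : [0, 1]
EQ      : [0]
DUP     : [0, 0]
POP     : [0]
PUSH 23 : [0, 23]
SUB     : [-23]
NEG     : [23]

23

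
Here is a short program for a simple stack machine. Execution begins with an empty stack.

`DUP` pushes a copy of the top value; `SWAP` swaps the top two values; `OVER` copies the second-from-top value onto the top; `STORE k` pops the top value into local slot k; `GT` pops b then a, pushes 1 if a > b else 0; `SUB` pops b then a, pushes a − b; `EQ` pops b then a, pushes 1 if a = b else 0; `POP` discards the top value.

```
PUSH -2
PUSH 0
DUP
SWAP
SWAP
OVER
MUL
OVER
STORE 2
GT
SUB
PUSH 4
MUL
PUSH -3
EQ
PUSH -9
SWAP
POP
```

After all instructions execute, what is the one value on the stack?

-9

PUSH -2 : -2
PUSH 0  : -2 0
DUP     : -2 0 0
SWAP    : -2 0 0
SWAP    : -2 0 0
OVER    : -2 0 0 0
MUL     : -2 0 0
OVER    : -2 0 0 0
STORE 2 : -2 0 0
GT      : -2 0
SUB     : -2
PUSH 4  : -2 4
MUL     : -8
PUSH -3 : -8 -3
EQ      : 0
PUSH -9 : 0 -9
SWAP    : -9 0
POP     : -9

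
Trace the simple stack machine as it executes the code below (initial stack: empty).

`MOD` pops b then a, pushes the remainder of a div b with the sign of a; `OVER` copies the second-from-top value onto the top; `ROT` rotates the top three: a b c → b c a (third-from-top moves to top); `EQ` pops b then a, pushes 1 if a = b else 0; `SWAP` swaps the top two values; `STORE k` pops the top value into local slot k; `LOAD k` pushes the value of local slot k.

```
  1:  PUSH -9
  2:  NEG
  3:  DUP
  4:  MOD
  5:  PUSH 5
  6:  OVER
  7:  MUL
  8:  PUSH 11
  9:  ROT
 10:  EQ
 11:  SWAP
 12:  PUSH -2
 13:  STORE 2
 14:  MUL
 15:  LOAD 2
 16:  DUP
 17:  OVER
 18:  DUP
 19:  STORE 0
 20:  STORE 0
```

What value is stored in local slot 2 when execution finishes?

PUSH -9 -> -9
NEG     -> 9
DUP     -> 9 9
MOD     -> 0
PUSH 5  -> 0 5
OVER    -> 0 5 0
MUL     -> 0 0
PUSH 11 -> 0 0 11
ROT     -> 0 11 0
EQ      -> 0 0
SWAP    -> 0 0
PUSH -2 -> 0 0 -2
STORE 2 -> 0 0
MUL     -> 0
LOAD 2  -> 0 -2
DUP     -> 0 -2 -2
OVER    -> 0 -2 -2 -2
DUP     -> 0 -2 -2 -2 -2
STORE 0 -> 0 -2 -2 -2
STORE 0 -> 0 -2 -2

-2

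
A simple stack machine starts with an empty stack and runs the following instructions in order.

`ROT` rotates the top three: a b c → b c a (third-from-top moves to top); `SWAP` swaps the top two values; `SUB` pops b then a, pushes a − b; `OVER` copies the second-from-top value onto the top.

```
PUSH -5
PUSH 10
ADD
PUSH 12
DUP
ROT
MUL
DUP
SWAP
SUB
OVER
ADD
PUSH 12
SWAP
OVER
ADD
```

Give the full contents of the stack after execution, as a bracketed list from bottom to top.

PUSH -5  -5
PUSH 10  -5 10
ADD      5
PUSH 12  5 12
DUP      5 12 12
ROT      12 12 5
MUL      12 60
DUP      12 60 60
SWAP     12 60 60
SUB      12 0
OVER     12 0 12
ADD      12 12
PUSH 12  12 12 12
SWAP     12 12 12
OVER     12 12 12 12
ADD      12 12 24

[12, 12, 24]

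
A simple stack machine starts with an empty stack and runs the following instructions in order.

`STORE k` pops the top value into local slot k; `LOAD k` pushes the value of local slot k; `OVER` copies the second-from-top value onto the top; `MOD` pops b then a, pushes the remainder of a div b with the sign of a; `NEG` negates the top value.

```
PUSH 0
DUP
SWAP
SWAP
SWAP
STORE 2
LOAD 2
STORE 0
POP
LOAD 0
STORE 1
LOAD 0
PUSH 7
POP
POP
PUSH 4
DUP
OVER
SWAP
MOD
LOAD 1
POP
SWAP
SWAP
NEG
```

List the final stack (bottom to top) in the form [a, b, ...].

[4, 0]

PUSH 0  -> 0
DUP     -> 0 0
SWAP    -> 0 0
SWAP    -> 0 0
SWAP    -> 0 0
STORE 2 -> 0
LOAD 2  -> 0 0
STORE 0 -> 0
POP     -> (empty)
LOAD 0  -> 0
STORE 1 -> (empty)
LOAD 0  -> 0
PUSH 7  -> 0 7
POP     -> 0
POP     -> (empty)
PUSH 4  -> 4
DUP     -> 4 4
OVER    -> 4 4 4
SWAP    -> 4 4 4
MOD     -> 4 0
LOAD 1  -> 4 0 0
POP     -> 4 0
SWAP    -> 0 4
SWAP    -> 4 0
NEG     -> 4 0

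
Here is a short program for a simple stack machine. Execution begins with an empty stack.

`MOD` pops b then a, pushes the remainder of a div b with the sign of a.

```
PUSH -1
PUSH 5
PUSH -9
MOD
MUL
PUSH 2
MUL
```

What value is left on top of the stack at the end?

PUSH -1 -> [-1]
PUSH 5  -> [-1, 5]
PUSH -9 -> [-1, 5, -9]
MOD     -> [-1, 5]
MUL     -> [-5]
PUSH 2  -> [-5, 2]
MUL     -> [-10]

-10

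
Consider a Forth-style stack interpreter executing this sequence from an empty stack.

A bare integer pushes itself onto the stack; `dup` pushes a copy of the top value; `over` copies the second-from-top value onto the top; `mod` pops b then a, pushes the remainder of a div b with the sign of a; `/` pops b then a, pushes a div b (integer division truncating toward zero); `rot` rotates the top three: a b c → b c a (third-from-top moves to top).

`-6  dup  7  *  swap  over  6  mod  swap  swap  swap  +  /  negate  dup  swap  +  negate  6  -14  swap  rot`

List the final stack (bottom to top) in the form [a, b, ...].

[-14, 6, 14]

-6     → -6
dup    → -6 -6
7      → -6 -6 7
*      → -6 -42
swap   → -42 -6
over   → -42 -6 -42
6      → -42 -6 -42 6
mod    → -42 -6 0
swap   → -42 0 -6
swap   → -42 -6 0
swap   → -42 0 -6
+      → -42 -6
/      → 7
negate → -7
dup    → -7 -7
swap   → -7 -7
+      → -14
negate → 14
6      → 14 6
-14    → 14 6 -14
swap   → 14 -14 6
rot    → -14 6 14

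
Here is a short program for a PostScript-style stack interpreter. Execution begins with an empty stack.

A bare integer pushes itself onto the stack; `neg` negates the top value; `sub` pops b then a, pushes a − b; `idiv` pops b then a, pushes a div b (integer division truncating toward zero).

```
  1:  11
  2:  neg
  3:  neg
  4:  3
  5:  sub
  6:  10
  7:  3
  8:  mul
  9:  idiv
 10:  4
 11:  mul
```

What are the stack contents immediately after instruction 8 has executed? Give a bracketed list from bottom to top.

[8, 30]

11  -> 11
neg -> -11
neg -> 11
3   -> 11 3
sub -> 8
10  -> 8 10
3   -> 8 10 3
mul -> 8 30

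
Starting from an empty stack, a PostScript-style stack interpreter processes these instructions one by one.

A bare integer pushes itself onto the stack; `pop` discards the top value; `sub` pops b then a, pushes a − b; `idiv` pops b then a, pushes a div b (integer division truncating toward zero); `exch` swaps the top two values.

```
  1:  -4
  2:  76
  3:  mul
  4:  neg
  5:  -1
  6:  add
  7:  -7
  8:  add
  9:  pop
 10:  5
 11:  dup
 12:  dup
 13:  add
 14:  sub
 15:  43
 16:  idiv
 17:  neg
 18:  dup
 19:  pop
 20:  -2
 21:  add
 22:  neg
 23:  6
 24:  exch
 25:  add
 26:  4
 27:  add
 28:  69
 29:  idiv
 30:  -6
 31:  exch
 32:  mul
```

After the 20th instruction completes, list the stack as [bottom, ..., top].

-4   -> [-4]
76   -> [-4, 76]
mul  -> [-304]
neg  -> [304]
-1   -> [304, -1]
add  -> [303]
-7   -> [303, -7]
add  -> [296]
pop  -> []
5    -> [5]
dup  -> [5, 5]
dup  -> [5, 5, 5]
add  -> [5, 10]
sub  -> [-5]
43   -> [-5, 43]
idiv -> [0]
neg  -> [0]
dup  -> [0, 0]
pop  -> [0]
-2   -> [0, -2]

[0, -2]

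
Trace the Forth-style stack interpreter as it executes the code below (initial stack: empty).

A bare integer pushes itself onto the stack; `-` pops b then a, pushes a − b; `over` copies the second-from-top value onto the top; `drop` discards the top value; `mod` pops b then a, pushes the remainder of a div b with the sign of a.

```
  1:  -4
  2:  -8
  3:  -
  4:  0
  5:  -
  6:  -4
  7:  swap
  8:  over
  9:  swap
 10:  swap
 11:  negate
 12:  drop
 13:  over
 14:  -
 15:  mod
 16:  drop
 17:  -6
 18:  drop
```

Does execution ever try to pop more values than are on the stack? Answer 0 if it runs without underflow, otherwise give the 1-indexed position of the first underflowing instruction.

0

-4      [-4]
-8      [-4, -8]
-       [4]
0       [4, 0]
-       [4]
-4      [4, -4]
swap    [-4, 4]
over    [-4, 4, -4]
swap    [-4, -4, 4]
swap    [-4, 4, -4]
negate  [-4, 4, 4]
drop    [-4, 4]
over    [-4, 4, -4]
-       [-4, 8]
mod     [-4]
drop    []
-6      [-6]
drop    []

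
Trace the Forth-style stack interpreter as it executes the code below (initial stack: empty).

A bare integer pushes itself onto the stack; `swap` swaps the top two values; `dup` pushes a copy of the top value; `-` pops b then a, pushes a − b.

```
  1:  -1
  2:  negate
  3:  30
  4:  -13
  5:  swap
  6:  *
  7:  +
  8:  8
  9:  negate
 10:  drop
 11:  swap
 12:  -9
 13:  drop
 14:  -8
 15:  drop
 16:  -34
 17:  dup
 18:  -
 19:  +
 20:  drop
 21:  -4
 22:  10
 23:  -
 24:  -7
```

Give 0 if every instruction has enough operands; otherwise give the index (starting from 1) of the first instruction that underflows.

-1     : [-1]
negate : [1]
30     : [1, 30]
-13    : [1, 30, -13]
swap   : [1, -13, 30]
*      : [1, -390]
+      : [-389]
8      : [-389, 8]
negate : [-389, -8]
drop   : [-389]
swap  — needs 2 operands, stack has 1 → underflow

11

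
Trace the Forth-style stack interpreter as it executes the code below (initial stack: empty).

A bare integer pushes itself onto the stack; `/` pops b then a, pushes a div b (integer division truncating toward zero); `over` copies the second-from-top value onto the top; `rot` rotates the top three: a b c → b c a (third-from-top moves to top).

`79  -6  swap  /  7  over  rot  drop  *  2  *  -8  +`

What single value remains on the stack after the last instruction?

79   -> 79
-6   -> 79 -6
swap -> -6 79
/    -> 0
7    -> 0 7
over -> 0 7 0
rot  -> 7 0 0
drop -> 7 0
*    -> 0
2    -> 0 2
*    -> 0
-8   -> 0 -8
+    -> -8

-8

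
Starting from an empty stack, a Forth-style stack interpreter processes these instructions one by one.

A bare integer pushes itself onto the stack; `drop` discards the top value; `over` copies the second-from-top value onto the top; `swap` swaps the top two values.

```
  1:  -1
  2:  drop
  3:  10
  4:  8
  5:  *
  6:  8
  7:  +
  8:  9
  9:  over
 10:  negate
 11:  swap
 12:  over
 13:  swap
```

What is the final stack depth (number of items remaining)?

-1     : -1
drop   : (empty)
10     : 10
8      : 10 8
*      : 80
8      : 80 8
+      : 88
9      : 88 9
over   : 88 9 88
negate : 88 9 -88
swap   : 88 -88 9
over   : 88 -88 9 -88
swap   : 88 -88 -88 9

4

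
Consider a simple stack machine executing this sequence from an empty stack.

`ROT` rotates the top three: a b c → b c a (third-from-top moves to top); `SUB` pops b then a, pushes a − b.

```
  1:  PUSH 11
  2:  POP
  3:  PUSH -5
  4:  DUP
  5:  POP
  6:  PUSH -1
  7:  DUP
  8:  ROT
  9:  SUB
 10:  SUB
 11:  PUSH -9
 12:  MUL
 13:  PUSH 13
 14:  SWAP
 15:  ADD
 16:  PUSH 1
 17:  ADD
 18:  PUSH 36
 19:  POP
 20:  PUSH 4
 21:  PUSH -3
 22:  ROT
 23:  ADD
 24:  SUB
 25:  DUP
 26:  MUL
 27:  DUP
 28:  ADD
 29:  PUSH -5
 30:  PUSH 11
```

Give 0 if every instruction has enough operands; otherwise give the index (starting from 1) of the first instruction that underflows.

PUSH 11 : [11]
POP     : []
PUSH -5 : [-5]
DUP     : [-5, -5]
POP     : [-5]
PUSH -1 : [-5, -1]
DUP     : [-5, -1, -1]
ROT     : [-1, -1, -5]
SUB     : [-1, 4]
SUB     : [-5]
PUSH -9 : [-5, -9]
MUL     : [45]
PUSH 13 : [45, 13]
SWAP    : [13, 45]
ADD     : [58]
PUSH 1  : [58, 1]
ADD     : [59]
PUSH 36 : [59, 36]
POP     : [59]
PUSH 4  : [59, 4]
PUSH -3 : [59, 4, -3]
ROT     : [4, -3, 59]
ADD     : [4, 56]
SUB     : [-52]
DUP     : [-52, -52]
MUL     : [2704]
DUP     : [2704, 2704]
ADD     : [5408]
PUSH -5 : [5408, -5]
PUSH 11 : [5408, -5, 11]

0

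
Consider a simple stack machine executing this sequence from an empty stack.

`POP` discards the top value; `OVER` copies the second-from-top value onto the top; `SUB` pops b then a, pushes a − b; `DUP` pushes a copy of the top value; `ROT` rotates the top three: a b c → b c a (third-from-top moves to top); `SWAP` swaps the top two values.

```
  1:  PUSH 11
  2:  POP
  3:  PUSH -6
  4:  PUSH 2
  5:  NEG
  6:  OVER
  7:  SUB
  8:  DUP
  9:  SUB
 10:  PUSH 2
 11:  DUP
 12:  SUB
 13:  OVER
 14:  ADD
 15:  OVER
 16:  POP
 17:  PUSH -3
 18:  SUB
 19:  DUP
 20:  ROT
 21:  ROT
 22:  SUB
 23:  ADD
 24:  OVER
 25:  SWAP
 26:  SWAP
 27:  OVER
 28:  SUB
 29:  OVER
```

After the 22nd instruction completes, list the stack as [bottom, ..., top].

[-6, 3, -3]

PUSH 11 → [11]
POP     → []
PUSH -6 → [-6]
PUSH 2  → [-6, 2]
NEG     → [-6, -2]
OVER    → [-6, -2, -6]
SUB     → [-6, 4]
DUP     → [-6, 4, 4]
SUB     → [-6, 0]
PUSH 2  → [-6, 0, 2]
DUP     → [-6, 0, 2, 2]
SUB     → [-6, 0, 0]
OVER    → [-6, 0, 0, 0]
ADD     → [-6, 0, 0]
OVER    → [-6, 0, 0, 0]
POP     → [-6, 0, 0]
PUSH -3 → [-6, 0, 0, -3]
SUB     → [-6, 0, 3]
DUP     → [-6, 0, 3, 3]
ROT     → [-6, 3, 3, 0]
ROT     → [-6, 3, 0, 3]
SUB     → [-6, 3, -3]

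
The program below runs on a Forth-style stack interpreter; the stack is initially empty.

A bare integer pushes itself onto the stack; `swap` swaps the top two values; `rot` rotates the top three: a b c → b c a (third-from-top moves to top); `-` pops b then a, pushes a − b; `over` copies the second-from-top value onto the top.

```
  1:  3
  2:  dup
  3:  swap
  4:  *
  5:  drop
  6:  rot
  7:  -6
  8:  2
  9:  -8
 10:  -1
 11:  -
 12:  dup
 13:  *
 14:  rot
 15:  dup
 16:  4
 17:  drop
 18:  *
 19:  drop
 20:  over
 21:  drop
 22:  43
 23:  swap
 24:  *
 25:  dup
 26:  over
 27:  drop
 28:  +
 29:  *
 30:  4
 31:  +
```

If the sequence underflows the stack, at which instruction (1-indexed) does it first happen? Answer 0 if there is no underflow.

6

3    -> 3
dup  -> 3 3
swap -> 3 3
*    -> 9
drop -> (empty)
rot  — needs 3 operands, stack has 0 → underflow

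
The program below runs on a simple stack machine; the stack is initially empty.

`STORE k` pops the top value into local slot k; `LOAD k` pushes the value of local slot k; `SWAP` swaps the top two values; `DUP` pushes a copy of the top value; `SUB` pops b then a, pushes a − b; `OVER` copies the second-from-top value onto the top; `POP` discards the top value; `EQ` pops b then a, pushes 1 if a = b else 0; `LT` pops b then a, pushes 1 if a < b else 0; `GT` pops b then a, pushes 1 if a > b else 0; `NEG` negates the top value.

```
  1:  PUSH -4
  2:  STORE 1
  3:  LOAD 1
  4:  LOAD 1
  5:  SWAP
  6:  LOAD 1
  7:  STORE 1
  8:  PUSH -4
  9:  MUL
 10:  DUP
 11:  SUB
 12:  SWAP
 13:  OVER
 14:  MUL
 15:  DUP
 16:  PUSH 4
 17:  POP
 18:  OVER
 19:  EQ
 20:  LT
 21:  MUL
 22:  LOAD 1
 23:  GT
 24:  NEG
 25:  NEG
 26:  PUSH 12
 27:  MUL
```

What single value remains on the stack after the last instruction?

12

PUSH -4 : -4
STORE 1 : (empty)
LOAD 1  : -4
LOAD 1  : -4 -4
SWAP    : -4 -4
LOAD 1  : -4 -4 -4
STORE 1 : -4 -4
PUSH -4 : -4 -4 -4
MUL     : -4 16
DUP     : -4 16 16
SUB     : -4 0
SWAP    : 0 -4
OVER    : 0 -4 0
MUL     : 0 0
DUP     : 0 0 0
PUSH 4  : 0 0 0 4
POP     : 0 0 0
OVER    : 0 0 0 0
EQ      : 0 0 1
LT      : 0 1
MUL     : 0
LOAD 1  : 0 -4
GT      : 1
NEG     : -1
NEG     : 1
PUSH 12 : 1 12
MUL     : 12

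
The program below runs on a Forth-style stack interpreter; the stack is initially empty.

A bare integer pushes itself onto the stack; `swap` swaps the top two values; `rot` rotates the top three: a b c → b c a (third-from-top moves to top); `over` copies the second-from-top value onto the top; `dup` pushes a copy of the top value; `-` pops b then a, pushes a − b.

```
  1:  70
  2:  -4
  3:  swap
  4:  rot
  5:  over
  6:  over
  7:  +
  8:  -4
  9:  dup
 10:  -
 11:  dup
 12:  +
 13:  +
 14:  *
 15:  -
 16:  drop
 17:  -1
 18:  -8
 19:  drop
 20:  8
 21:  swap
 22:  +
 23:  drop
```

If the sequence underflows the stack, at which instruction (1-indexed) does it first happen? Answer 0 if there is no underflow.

4

70    70
-4    70 -4
swap  -4 70
rot  — needs 3 operands, stack has 2 → underflow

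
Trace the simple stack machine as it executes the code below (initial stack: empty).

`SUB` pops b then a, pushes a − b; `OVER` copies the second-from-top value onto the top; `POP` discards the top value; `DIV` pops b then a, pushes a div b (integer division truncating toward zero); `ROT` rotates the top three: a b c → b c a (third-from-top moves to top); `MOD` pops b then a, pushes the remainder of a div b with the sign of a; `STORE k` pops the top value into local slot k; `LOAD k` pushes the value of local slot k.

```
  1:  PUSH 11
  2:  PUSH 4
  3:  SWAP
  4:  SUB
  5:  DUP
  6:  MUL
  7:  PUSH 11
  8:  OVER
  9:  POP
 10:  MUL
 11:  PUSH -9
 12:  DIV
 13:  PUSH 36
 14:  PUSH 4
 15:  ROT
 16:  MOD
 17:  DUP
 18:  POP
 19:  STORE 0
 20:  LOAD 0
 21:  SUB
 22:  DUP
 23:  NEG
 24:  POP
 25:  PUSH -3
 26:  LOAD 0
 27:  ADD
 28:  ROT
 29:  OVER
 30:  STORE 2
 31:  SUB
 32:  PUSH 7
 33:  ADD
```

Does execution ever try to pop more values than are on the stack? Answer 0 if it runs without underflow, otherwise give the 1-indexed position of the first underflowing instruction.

28

PUSH 11 -> [11]
PUSH 4  -> [11, 4]
SWAP    -> [4, 11]
SUB     -> [-7]
DUP     -> [-7, -7]
MUL     -> [49]
PUSH 11 -> [49, 11]
OVER    -> [49, 11, 49]
POP     -> [49, 11]
MUL     -> [539]
PUSH -9 -> [539, -9]
DIV     -> [-59]
PUSH 36 -> [-59, 36]
PUSH 4  -> [-59, 36, 4]
ROT     -> [36, 4, -59]
MOD     -> [36, 4]
DUP     -> [36, 4, 4]
POP     -> [36, 4]
STORE 0 -> [36]
LOAD 0  -> [36, 4]
SUB     -> [32]
DUP     -> [32, 32]
NEG     -> [32, -32]
POP     -> [32]
PUSH -3 -> [32, -3]
LOAD 0  -> [32, -3, 4]
ADD     -> [32, 1]
ROT  — needs 3 operands, stack has 2 → underflow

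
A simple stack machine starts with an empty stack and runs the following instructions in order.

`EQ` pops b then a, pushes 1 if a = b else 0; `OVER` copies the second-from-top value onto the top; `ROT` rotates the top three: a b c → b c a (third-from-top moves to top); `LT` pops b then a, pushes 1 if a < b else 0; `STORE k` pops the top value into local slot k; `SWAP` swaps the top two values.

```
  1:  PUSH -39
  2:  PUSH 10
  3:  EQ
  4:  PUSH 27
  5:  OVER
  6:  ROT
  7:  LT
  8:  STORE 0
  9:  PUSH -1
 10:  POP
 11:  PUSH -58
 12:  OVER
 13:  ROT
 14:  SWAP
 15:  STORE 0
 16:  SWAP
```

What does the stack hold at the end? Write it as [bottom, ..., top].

[27, -58]

PUSH -39 : -39
PUSH 10  : -39 10
EQ       : 0
PUSH 27  : 0 27
OVER     : 0 27 0
ROT      : 27 0 0
LT       : 27 0
STORE 0  : 27
PUSH -1  : 27 -1
POP      : 27
PUSH -58 : 27 -58
OVER     : 27 -58 27
ROT      : -58 27 27
SWAP     : -58 27 27
STORE 0  : -58 27
SWAP     : 27 -58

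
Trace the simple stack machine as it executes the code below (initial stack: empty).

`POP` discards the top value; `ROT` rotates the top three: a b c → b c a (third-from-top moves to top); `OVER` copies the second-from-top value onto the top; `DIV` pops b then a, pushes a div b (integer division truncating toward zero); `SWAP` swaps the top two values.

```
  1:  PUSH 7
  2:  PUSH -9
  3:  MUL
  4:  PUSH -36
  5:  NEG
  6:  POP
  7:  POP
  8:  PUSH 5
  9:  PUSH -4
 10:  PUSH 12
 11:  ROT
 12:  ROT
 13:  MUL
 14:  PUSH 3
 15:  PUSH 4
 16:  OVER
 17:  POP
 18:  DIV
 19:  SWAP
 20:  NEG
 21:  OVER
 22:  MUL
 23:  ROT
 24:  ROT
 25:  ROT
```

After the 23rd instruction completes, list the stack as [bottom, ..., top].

PUSH 7    7
PUSH -9   7 -9
MUL       -63
PUSH -36  -63 -36
NEG       -63 36
POP       -63
POP       (empty)
PUSH 5    5
PUSH -4   5 -4
PUSH 12   5 -4 12
ROT       -4 12 5
ROT       12 5 -4
MUL       12 -20
PUSH 3    12 -20 3
PUSH 4    12 -20 3 4
OVER      12 -20 3 4 3
POP       12 -20 3 4
DIV       12 -20 0
SWAP      12 0 -20
NEG       12 0 20
OVER      12 0 20 0
MUL       12 0 0
ROT       0 0 12

[0, 0, 12]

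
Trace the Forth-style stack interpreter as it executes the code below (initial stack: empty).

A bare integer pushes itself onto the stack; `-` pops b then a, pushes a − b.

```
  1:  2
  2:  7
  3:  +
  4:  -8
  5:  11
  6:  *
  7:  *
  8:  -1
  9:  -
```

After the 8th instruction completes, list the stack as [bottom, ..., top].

[-792, -1]

2   [2]
7   [2, 7]
+   [9]
-8  [9, -8]
11  [9, -8, 11]
*   [9, -88]
*   [-792]
-1  [-792, -1]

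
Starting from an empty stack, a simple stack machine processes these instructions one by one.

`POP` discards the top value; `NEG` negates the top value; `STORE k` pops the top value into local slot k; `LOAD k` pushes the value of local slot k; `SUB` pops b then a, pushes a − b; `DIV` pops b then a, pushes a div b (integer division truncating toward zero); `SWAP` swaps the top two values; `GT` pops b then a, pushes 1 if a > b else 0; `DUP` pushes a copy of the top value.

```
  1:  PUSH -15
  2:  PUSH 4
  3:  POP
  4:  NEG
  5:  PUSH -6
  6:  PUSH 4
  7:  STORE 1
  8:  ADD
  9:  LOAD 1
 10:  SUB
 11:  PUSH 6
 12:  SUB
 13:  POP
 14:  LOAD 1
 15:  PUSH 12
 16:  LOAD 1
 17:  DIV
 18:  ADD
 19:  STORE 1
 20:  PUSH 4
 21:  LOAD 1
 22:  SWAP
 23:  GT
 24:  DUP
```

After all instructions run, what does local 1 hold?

7

PUSH -15  -15
PUSH 4    -15 4
POP       -15
NEG       15
PUSH -6   15 -6
PUSH 4    15 -6 4
STORE 1   15 -6
ADD       9
LOAD 1    9 4
SUB       5
PUSH 6    5 6
SUB       -1
POP       (empty)
LOAD 1    4
PUSH 12   4 12
LOAD 1    4 12 4
DIV       4 3
ADD       7
STORE 1   (empty)
PUSH 4    4
LOAD 1    4 7
SWAP      7 4
GT        1
DUP       1 1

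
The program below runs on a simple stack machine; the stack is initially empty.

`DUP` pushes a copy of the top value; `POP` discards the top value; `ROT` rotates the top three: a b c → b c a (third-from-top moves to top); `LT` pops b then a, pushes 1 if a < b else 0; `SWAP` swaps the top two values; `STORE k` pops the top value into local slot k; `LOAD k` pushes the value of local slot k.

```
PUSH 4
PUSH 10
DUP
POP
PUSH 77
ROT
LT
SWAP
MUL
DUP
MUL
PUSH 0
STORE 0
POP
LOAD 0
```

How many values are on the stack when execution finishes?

1

PUSH 4  : 4
PUSH 10 : 4 10
DUP     : 4 10 10
POP     : 4 10
PUSH 77 : 4 10 77
ROT     : 10 77 4
LT      : 10 0
SWAP    : 0 10
MUL     : 0
DUP     : 0 0
MUL     : 0
PUSH 0  : 0 0
STORE 0 : 0
POP     : (empty)
LOAD 0  : 0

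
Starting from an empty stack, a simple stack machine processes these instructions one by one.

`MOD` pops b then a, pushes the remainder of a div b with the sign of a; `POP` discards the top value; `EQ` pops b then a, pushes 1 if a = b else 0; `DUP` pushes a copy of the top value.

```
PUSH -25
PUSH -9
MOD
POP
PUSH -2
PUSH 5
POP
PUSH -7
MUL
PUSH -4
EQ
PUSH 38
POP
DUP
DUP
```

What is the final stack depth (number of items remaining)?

PUSH -25 → -25
PUSH -9  → -25 -9
MOD      → -7
POP      → (empty)
PUSH -2  → -2
PUSH 5   → -2 5
POP      → -2
PUSH -7  → -2 -7
MUL      → 14
PUSH -4  → 14 -4
EQ       → 0
PUSH 38  → 0 38
POP      → 0
DUP      → 0 0
DUP      → 0 0 0

3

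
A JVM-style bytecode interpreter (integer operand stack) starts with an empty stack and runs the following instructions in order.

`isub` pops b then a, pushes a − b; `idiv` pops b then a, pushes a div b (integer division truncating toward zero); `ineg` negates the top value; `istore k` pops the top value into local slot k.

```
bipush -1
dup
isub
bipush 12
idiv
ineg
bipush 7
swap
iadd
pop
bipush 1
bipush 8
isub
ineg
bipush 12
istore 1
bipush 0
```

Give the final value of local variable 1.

bipush -1 -> -1
dup       -> -1 -1
isub      -> 0
bipush 12 -> 0 12
idiv      -> 0
ineg      -> 0
bipush 7  -> 0 7
swap      -> 7 0
iadd      -> 7
pop       -> (empty)
bipush 1  -> 1
bipush 8  -> 1 8
isub      -> -7
ineg      -> 7
bipush 12 -> 7 12
istore 1  -> 7
bipush 0  -> 7 0

12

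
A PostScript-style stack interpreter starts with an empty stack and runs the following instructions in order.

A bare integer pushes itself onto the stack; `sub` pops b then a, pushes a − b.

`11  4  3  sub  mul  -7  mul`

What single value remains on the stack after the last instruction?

-77

11  -> [11]
4   -> [11, 4]
3   -> [11, 4, 3]
sub -> [11, 1]
mul -> [11]
-7  -> [11, -7]
mul -> [-77]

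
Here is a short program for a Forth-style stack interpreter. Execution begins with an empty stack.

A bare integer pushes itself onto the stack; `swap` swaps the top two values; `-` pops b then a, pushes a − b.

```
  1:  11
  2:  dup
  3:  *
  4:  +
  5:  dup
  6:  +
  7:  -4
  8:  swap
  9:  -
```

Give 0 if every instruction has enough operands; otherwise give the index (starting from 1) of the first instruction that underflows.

11   [11]
dup  [11, 11]
*    [121]
+  — needs 2 operands, stack has 1 → underflow

4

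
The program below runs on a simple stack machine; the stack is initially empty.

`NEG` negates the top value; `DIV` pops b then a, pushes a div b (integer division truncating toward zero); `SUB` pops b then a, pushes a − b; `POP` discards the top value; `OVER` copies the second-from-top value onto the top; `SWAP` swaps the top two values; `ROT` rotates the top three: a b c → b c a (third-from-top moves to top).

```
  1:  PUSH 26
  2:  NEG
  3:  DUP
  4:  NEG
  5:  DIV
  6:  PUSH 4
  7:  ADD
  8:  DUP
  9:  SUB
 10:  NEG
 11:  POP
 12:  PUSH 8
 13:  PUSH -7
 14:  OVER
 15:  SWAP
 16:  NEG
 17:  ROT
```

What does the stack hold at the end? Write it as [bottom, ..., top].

PUSH 26 : 26
NEG     : -26
DUP     : -26 -26
NEG     : -26 26
DIV     : -1
PUSH 4  : -1 4
ADD     : 3
DUP     : 3 3
SUB     : 0
NEG     : 0
POP     : (empty)
PUSH 8  : 8
PUSH -7 : 8 -7
OVER    : 8 -7 8
SWAP    : 8 8 -7
NEG     : 8 8 7
ROT     : 8 7 8

[8, 7, 8]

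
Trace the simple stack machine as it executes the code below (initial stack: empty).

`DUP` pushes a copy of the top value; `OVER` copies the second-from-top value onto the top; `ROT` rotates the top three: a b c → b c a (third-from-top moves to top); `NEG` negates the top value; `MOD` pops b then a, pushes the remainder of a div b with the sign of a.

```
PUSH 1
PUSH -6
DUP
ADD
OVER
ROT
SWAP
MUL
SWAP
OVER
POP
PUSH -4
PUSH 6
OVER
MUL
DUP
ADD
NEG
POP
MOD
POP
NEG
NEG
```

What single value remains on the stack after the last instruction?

1

PUSH 1   1
PUSH -6  1 -6
DUP      1 -6 -6
ADD      1 -12
OVER     1 -12 1
ROT      -12 1 1
SWAP     -12 1 1
MUL      -12 1
SWAP     1 -12
OVER     1 -12 1
POP      1 -12
PUSH -4  1 -12 -4
PUSH 6   1 -12 -4 6
OVER     1 -12 -4 6 -4
MUL      1 -12 -4 -24
DUP      1 -12 -4 -24 -24
ADD      1 -12 -4 -48
NEG      1 -12 -4 48
POP      1 -12 -4
MOD      1 0
POP      1
NEG      -1
NEG      1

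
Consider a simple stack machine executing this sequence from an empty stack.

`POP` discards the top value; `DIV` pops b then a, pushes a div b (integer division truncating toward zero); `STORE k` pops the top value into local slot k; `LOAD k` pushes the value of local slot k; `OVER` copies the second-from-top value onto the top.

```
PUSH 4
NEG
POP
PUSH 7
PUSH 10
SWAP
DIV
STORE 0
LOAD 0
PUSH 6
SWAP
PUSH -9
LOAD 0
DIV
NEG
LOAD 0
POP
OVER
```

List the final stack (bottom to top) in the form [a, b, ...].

[6, 1, 9, 1]

PUSH 4  → [4]
NEG     → [-4]
POP     → []
PUSH 7  → [7]
PUSH 10 → [7, 10]
SWAP    → [10, 7]
DIV     → [1]
STORE 0 → []
LOAD 0  → [1]
PUSH 6  → [1, 6]
SWAP    → [6, 1]
PUSH -9 → [6, 1, -9]
LOAD 0  → [6, 1, -9, 1]
DIV     → [6, 1, -9]
NEG     → [6, 1, 9]
LOAD 0  → [6, 1, 9, 1]
POP     → [6, 1, 9]
OVER    → [6, 1, 9, 1]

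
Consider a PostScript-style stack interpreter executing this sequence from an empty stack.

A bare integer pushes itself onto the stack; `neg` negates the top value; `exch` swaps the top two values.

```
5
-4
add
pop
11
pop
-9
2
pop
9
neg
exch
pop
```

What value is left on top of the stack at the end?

5    -> [5]
-4   -> [5, -4]
add  -> [1]
pop  -> []
11   -> [11]
pop  -> []
-9   -> [-9]
2    -> [-9, 2]
pop  -> [-9]
9    -> [-9, 9]
neg  -> [-9, -9]
exch -> [-9, -9]
pop  -> [-9]

-9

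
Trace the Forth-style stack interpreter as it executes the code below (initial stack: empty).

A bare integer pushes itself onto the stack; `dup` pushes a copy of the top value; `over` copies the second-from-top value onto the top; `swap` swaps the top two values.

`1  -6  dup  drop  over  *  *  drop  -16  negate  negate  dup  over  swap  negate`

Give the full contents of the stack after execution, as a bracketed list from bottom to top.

1      : [1]
-6     : [1, -6]
dup    : [1, -6, -6]
drop   : [1, -6]
over   : [1, -6, 1]
*      : [1, -6]
*      : [-6]
drop   : []
-16    : [-16]
negate : [16]
negate : [-16]
dup    : [-16, -16]
over   : [-16, -16, -16]
swap   : [-16, -16, -16]
negate : [-16, -16, 16]

[-16, -16, 16]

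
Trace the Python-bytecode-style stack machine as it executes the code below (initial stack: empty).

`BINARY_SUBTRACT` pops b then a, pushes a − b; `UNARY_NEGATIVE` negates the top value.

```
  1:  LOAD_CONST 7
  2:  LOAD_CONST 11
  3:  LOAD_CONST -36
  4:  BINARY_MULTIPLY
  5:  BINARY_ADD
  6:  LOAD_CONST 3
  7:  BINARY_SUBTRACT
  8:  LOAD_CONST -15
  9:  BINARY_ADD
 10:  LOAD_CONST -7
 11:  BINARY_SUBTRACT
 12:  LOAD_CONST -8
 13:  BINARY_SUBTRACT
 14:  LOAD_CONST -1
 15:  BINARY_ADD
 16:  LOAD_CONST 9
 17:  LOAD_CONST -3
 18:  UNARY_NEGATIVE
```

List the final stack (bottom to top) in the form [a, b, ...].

LOAD_CONST 7    : 7
LOAD_CONST 11   : 7 11
LOAD_CONST -36  : 7 11 -36
BINARY_MULTIPLY : 7 -396
BINARY_ADD      : -389
LOAD_CONST 3    : -389 3
BINARY_SUBTRACT : -392
LOAD_CONST -15  : -392 -15
BINARY_ADD      : -407
LOAD_CONST -7   : -407 -7
BINARY_SUBTRACT : -400
LOAD_CONST -8   : -400 -8
BINARY_SUBTRACT : -392
LOAD_CONST -1   : -392 -1
BINARY_ADD      : -393
LOAD_CONST 9    : -393 9
LOAD_CONST -3   : -393 9 -3
UNARY_NEGATIVE  : -393 9 3

[-393, 9, 3]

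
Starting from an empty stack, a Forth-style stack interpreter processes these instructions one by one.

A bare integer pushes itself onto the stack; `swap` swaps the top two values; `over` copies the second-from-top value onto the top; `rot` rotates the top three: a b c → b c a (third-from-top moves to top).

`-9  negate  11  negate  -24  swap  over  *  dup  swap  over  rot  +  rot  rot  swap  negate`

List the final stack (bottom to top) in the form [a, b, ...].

[9, 528, 264, 24]

-9      [-9]
negate  [9]
11      [9, 11]
negate  [9, -11]
-24     [9, -11, -24]
swap    [9, -24, -11]
over    [9, -24, -11, -24]
*       [9, -24, 264]
dup     [9, -24, 264, 264]
swap    [9, -24, 264, 264]
over    [9, -24, 264, 264, 264]
rot     [9, -24, 264, 264, 264]
+       [9, -24, 264, 528]
rot     [9, 264, 528, -24]
rot     [9, 528, -24, 264]
swap    [9, 528, 264, -24]
negate  [9, 528, 264, 24]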